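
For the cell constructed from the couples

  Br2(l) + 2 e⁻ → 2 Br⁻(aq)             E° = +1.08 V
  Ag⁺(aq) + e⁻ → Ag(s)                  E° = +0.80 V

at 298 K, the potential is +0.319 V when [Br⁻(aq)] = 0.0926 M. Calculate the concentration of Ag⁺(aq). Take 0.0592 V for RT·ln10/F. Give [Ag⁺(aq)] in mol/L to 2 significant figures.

With Br₂/Br⁻ at the cathode and Ag⁺/Ag at the anode, E°cell = +1.08 − (+0.80) = +0.28 V (n = 2).
Since E = E° − (0.0592/n)·log Q, log Q = n(E° − E)/0.0592 = −1.318.
For Br2(l) + 2 Ag(s) → 2 Br⁻(aq) + 2 Ag⁺(aq), the reaction quotient is Q = [Br⁻(aq)]^2·[Ag⁺(aq)]^2.
Isolating [Ag⁺(aq)] in Q = 10^{−1.318} yields log [Ag⁺(aq)] = 0.374, i.e. 2.4 M.

2.4 M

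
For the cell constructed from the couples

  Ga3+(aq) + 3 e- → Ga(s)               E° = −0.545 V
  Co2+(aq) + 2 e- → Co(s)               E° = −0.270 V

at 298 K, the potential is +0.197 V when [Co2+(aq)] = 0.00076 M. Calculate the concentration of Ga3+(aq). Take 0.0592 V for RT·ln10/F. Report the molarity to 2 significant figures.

0.19 M

Co²⁺/Co is the cathode (higher E°); E°cell = −0.270 − (−0.545) = +0.275 V with n = 6.
From the Nernst equation, log Q = n(E° − E)/0.0592 = 6·(+0.275 − (+0.197))/0.0592 = 7.905.
For 3 Co2+(aq) + 2 Ga(s) → 3 Co(s) + 2 Ga3+(aq), the reaction quotient is Q = [Ga3+(aq)]^2 / [Co2+(aq)]^3.
Substituting the known concentrations and solving, log [Ga3+(aq)] = −0.726 and [Ga3+(aq)] = 0.19 M.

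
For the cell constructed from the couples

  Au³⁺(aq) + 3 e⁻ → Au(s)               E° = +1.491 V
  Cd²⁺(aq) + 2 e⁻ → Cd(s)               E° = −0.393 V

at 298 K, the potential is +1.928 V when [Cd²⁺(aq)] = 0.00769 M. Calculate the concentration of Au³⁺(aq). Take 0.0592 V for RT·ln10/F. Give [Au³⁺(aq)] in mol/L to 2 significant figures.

The Au³⁺/Au couple has the larger reduction potential, so it is the cathode: E°cell = +1.491 − (−0.393) = +1.884 V and n = 6.
Rearranging E = E° − (0.0592/n)·log Q gives log Q = 6(+1.884 − (+1.928))/0.0592 = −4.459.
For 2 Au³⁺(aq) + 3 Cd(s) → 2 Au(s) + 3 Cd²⁺(aq), the reaction quotient is Q = [Cd²⁺(aq)]^3 / [Au³⁺(aq)]^2.
Substituting the known concentrations and solving, log [Au³⁺(aq)] = −0.942 and [Au³⁺(aq)] = 0.11 M.

0.11 M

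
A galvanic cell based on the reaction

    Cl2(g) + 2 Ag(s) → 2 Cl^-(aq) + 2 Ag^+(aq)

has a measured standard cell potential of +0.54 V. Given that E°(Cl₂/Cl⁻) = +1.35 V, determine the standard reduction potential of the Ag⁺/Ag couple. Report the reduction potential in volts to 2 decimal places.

+0.81 V

In the reaction as written the Cl₂/Cl⁻ couple is reduced (cathode) and Ag⁺/Ag is oxidized (anode), so E°cell = E°(Cl₂/Cl⁻) − E°(Ag⁺/Ag).
E°(Ag⁺/Ag) = E°(cathode) − E°cell = +1.35 − (+0.54) = +0.81 V.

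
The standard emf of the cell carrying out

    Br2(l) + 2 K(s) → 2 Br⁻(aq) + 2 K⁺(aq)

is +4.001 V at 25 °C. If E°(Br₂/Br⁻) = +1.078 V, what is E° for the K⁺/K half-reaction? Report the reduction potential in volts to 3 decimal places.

In the reaction as written the Br₂/Br⁻ couple is reduced (cathode) and K⁺/K is oxidized (anode), so E°cell = E°(Br₂/Br⁻) − E°(K⁺/K).
E°(K⁺/K) = E°(cathode) − E°cell = +1.078 − (+4.001) = −2.923 V.

−2.923 V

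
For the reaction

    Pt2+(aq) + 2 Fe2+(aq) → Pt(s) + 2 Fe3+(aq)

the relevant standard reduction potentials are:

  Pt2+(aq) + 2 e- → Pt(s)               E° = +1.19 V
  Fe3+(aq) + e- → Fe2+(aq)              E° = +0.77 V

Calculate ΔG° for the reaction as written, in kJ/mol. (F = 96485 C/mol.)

−81.0 kJ/mol

In the reaction as written Pt2+(aq) is reduced, so the Pt²⁺/Pt couple is the cathode and Fe³⁺/Fe²⁺ is the anode.
E°cell = +1.19 − (+0.77) = +0.42 V; balancing electrons gives n = 2.
ΔG° = −nFE°cell = −(2)(96485)(+0.42) J/mol = −81.0 kJ/mol.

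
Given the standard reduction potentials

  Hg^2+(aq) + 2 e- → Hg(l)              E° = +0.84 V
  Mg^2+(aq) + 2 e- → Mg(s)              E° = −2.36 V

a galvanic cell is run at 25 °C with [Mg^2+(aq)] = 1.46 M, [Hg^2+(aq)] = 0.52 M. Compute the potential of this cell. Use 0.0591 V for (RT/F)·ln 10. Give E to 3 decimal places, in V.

The Hg²⁺/Hg couple has the more positive E°, so it is the cathode; Mg²⁺/Mg is the anode.
E°cell = +0.84 − (−2.36) = +3.20 V, with n = 2 electrons transferred.
For the overall reaction Hg^2+(aq) + Mg(s) → Hg(l) + Mg^2+(aq), Q = [Mg^2+(aq)] / [Hg^2+(aq)] = 2.81, giving log Q = 0.448.
E = E° − (0.0591/n)·log Q = +3.20 − (0.0591/2)(0.448) = +3.187 V.

+3.187 V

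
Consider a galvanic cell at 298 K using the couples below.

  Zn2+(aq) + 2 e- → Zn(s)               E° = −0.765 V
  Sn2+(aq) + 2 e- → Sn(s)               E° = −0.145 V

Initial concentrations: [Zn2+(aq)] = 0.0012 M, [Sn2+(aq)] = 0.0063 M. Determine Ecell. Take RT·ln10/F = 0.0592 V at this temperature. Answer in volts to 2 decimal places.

Sn²⁺/Sn is reduced (cathode, E° = −0.145 V) and Zn²⁺/Zn is oxidized (anode).
E°cell = −0.145 − (−0.765) = +0.620 V, with n = 2 electrons transferred.
For the overall reaction Sn2+(aq) + Zn(s) → Sn(s) + Zn2+(aq), Q = [Zn2+(aq)] / [Sn2+(aq)] = 0.19, giving log Q = −0.720.
E = E° − (0.0592/n)·log Q = +0.620 − (0.0592/2)(−0.720) = +0.64 V.

+0.64 V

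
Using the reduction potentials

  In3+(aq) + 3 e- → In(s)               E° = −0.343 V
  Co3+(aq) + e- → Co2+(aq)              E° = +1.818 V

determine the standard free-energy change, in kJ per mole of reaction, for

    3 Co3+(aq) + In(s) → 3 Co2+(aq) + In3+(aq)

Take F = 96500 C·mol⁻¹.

In the reaction as written Co3+(aq) is reduced, so the Co³⁺/Co²⁺ couple is the cathode and In³⁺/In is the anode.
E°cell = +1.818 − (−0.343) = +2.161 V; balancing electrons gives n = 3.
ΔG° = −nFE°cell = −(3)(96500)(+2.161) J/mol = −626 kJ/mol.

−626 kJ/mol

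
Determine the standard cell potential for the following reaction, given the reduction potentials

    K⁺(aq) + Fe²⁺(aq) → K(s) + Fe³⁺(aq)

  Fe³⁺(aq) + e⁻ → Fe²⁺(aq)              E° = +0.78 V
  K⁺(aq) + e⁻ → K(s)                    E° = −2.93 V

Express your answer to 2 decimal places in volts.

−3.71 V

In the reaction as written, K⁺(aq) is reduced (cathode) and Fe³⁺(aq) is produced by oxidation at the anode.
E°cell = E°(cathode) − E°(anode) = −2.93 − (+0.78) = −3.71 V.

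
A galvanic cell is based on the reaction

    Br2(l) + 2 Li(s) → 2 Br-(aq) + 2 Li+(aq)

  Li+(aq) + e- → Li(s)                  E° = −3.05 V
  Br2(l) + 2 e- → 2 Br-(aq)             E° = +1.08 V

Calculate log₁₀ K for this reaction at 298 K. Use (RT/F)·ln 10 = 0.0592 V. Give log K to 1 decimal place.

The Br₂/Br⁻ couple is reduced (cathode); E°cell = +1.08 − (−3.05) = +4.13 V with n = 2.
At equilibrium E = 0, so log K = nE°cell / 0.0592 = (2)(+4.13) / 0.0592 = 139.5.

log K = 139.5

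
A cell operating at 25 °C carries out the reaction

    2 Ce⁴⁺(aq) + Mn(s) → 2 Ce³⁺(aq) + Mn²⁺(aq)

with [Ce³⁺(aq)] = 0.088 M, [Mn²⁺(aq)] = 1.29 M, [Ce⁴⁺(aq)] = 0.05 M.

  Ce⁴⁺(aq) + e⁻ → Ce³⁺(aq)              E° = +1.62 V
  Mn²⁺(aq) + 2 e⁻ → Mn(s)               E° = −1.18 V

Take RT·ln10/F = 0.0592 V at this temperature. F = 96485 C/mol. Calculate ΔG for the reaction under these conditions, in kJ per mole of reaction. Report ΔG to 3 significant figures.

−537 kJ/mol

The standard cell potential is +1.62 − (−1.18) = +2.80 V, with n = 2 electrons in the balanced equation.
Q = ([Ce³⁺(aq)]^2·[Mn²⁺(aq)]) / [Ce⁴⁺(aq)]^2 = 4, so log Q = 0.602 and E = +2.80 − (0.0592/2)(0.602) = +2.7822 V.
Then ΔG = −nFE = −2 × 96485 × +2.7822 J/mol = −537 kJ/mol.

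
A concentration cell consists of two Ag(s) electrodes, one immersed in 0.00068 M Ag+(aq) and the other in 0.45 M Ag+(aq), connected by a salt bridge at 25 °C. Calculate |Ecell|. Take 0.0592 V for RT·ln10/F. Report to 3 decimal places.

0.167 V

For a concentration cell E°cell = 0, since both electrodes use the same couple.
The compartment with the higher Ag+(aq) concentration (0.45 M) acts as the cathode; ions are reduced there and produced at the dilute (0.00068 M) anode.
With n = 1, Ecell = −(0.0592/1)·log([dilute]/[conc]) = −(0.0592/1)·log(0.00068/0.45) = +0.167 V.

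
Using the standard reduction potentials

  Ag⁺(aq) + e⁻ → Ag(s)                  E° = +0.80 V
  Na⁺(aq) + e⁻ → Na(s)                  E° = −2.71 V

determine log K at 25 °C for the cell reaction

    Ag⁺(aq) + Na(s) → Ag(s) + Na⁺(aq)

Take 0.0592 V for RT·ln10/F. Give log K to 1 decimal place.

log K = 59.3

The Ag⁺/Ag couple is reduced (cathode); E°cell = +0.80 − (−2.71) = +3.51 V with n = 1.
At equilibrium E = 0, so log K = nE°cell / 0.0592 = (1)(+3.51) / 0.0592 = 59.3.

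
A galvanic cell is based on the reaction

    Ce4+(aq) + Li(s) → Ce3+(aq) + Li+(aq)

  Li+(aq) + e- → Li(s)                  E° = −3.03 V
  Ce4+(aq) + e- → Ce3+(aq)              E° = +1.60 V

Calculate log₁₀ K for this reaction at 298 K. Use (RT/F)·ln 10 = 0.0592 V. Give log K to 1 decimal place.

log K = 78.2

The Ce⁴⁺/Ce³⁺ couple is reduced (cathode); E°cell = +1.60 − (−3.03) = +4.63 V with n = 1.
At equilibrium E = 0, so log K = nE°cell / 0.0592 = (1)(+4.63) / 0.0592 = 78.2.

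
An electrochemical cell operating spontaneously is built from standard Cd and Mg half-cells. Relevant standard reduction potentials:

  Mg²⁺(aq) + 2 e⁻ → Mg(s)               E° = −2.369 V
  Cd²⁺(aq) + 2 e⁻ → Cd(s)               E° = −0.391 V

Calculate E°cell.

The Cd²⁺/Cd couple has the higher E°, so Cd ion is reduced (cathode) and Mg is oxidized (anode).
E°cell = E°(cathode) − E°(anode) = −0.391 − (−2.369) = +1.978 V.

+1.978 V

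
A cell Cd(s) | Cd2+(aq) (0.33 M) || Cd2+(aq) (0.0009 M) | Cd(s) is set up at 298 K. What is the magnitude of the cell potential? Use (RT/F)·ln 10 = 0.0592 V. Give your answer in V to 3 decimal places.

For a concentration cell E°cell = 0, since both electrodes use the same couple.
The compartment with the higher Cd2+(aq) concentration (0.33 M) acts as the cathode; ions are reduced there and produced at the dilute (0.0009 M) anode.
With n = 2, Ecell = −(0.0592/2)·log([dilute]/[conc]) = −(0.0592/2)·log(0.0009/0.33) = +0.076 V.

0.076 V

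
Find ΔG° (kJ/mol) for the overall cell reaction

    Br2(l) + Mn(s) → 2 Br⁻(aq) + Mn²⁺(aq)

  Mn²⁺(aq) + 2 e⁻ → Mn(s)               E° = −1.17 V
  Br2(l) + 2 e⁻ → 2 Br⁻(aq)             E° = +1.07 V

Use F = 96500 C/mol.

−432 kJ/mol

In the reaction as written Br2(l) is reduced, so the Br₂/Br⁻ couple is the cathode and Mn²⁺/Mn is the anode.
E°cell = +1.07 − (−1.17) = +2.24 V; balancing electrons gives n = 2.
ΔG° = −nFE°cell = −(2)(96500)(+2.24) J/mol = −432 kJ/mol.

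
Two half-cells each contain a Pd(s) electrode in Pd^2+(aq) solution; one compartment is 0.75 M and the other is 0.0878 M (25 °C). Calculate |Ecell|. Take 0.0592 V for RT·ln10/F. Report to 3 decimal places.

For a concentration cell E°cell = 0, since both electrodes use the same couple.
The compartment with the higher Pd^2+(aq) concentration (0.75 M) acts as the cathode; ions are reduced there and produced at the dilute (0.0878 M) anode.
With n = 2, Ecell = −(0.0592/2)·log([dilute]/[conc]) = −(0.0592/2)·log(0.0878/0.75) = +0.028 V.

0.028 V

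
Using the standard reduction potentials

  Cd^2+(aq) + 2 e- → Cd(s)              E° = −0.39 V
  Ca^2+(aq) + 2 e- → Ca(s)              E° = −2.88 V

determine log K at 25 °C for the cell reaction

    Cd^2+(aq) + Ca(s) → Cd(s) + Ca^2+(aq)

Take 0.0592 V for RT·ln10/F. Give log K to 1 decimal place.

The Cd²⁺/Cd couple is reduced (cathode); E°cell = −0.39 − (−2.88) = +2.49 V with n = 2.
At equilibrium E = 0, so log K = nE°cell / 0.0592 = (2)(+2.49) / 0.0592 = 84.1.

log K = 84.1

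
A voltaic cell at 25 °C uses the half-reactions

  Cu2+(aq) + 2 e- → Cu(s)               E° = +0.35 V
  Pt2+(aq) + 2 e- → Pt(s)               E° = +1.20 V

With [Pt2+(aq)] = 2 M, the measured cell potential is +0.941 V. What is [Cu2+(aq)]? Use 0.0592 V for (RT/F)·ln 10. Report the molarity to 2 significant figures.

0.0017 M

Pt²⁺/Pt is the cathode (higher E°); E°cell = +1.20 − (+0.35) = +0.85 V with n = 2.
From the Nernst equation, log Q = n(E° − E)/0.0592 = 2·(+0.85 − (+0.941))/0.0592 = −3.074.
The balanced reaction is Pt2+(aq) + Cu(s) → Pt(s) + Cu2+(aq), so Q = [Cu2+(aq)] / [Pt2+(aq)].
Isolating [Cu2+(aq)] in Q = 10^{−3.074} yields log [Cu2+(aq)] = −2.773, i.e. 0.0017 M.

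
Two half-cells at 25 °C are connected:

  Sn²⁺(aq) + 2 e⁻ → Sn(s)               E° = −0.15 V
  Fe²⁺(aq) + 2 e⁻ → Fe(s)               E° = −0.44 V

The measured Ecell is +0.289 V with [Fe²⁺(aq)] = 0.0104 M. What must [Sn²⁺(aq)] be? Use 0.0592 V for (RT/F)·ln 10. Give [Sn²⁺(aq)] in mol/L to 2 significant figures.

The Sn²⁺/Sn couple has the larger reduction potential, so it is the cathode: E°cell = −0.15 − (−0.44) = +0.29 V and n = 2.
Since E = E° − (0.0592/n)·log Q, log Q = n(E° − E)/0.0592 = 0.034.
The balanced reaction is Sn²⁺(aq) + Fe(s) → Sn(s) + Fe²⁺(aq), so Q = [Fe²⁺(aq)] / [Sn²⁺(aq)].
Substituting the known concentrations and solving, log [Sn²⁺(aq)] = −2.017 and [Sn²⁺(aq)] = 0.0096 M.

0.0096 M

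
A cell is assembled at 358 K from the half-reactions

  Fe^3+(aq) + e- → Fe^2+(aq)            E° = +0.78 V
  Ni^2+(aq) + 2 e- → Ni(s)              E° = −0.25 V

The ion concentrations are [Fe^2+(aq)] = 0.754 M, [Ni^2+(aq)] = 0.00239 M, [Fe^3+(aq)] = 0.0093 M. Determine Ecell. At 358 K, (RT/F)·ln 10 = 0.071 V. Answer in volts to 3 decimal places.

+0.988 V

The Fe³⁺/Fe²⁺ couple has the more positive E°, so it is the cathode; Ni²⁺/Ni is the anode.
E°cell = +0.78 − (−0.25) = +1.03 V, with n = 2 electrons transferred.
Balancing gives 2 Fe^3+(aq) + Ni(s) → 2 Fe^2+(aq) + Ni^2+(aq); hence Q = ([Fe^2+(aq)]^2·[Ni^2+(aq)]) / [Fe^3+(aq)]^2 = 15.7 (log Q = 1.196).
E = E° − (0.071/n)·log Q = +1.03 − (0.071/2)(1.196) = +0.988 V.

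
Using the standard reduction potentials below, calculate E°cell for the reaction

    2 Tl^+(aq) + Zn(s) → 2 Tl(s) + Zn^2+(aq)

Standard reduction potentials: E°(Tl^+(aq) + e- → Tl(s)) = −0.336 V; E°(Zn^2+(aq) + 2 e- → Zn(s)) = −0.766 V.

Tl^+(aq) gains electrons, so the Tl⁺/Tl couple is the cathode; the Zn²⁺/Zn couple is the anode.
E°cell = E°(cathode) − E°(anode) = −0.336 − (−0.766) = +0.430 V.
The positive value indicates the reaction is spontaneous as written.

+0.430 V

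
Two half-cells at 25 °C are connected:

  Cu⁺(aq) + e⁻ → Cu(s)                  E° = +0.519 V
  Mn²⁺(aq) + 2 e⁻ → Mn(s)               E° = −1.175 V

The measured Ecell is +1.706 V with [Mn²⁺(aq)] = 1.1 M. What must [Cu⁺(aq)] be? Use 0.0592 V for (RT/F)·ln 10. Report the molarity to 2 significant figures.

1.7 M

With Cu⁺/Cu at the cathode and Mn²⁺/Mn at the anode, E°cell = +0.519 − (−1.175) = +1.694 V (n = 2).
Rearranging E = E° − (0.0592/n)·log Q gives log Q = 2(+1.694 − (+1.706))/0.0592 = −0.405.
The balanced reaction is 2 Cu⁺(aq) + Mn(s) → 2 Cu(s) + Mn²⁺(aq), so Q = [Mn²⁺(aq)] / [Cu⁺(aq)]^2.
Substituting the known concentrations and solving, log [Cu⁺(aq)] = 0.223 and [Cu⁺(aq)] = 1.7 M.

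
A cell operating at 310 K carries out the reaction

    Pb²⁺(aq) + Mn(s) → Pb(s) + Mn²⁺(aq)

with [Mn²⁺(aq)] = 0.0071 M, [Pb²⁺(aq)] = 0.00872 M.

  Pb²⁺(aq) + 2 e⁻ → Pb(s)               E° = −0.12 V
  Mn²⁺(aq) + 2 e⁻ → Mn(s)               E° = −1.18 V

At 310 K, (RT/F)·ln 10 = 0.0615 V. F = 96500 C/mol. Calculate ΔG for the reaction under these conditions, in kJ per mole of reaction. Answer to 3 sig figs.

With Pb²⁺/Pb reduced at the cathode, E°cell = −0.12 − (−1.18) = +1.06 V and n = 2.
Here Q = [Mn²⁺(aq)] / [Pb²⁺(aq)] = 0.814 (log Q = −0.089), giving E = +1.06 − (0.0615/2)·(−0.089) = +1.0627 V.
Then ΔG = −nFE = −2 × 96500 × +1.0627 J/mol = −205 kJ/mol.

−205 kJ/mol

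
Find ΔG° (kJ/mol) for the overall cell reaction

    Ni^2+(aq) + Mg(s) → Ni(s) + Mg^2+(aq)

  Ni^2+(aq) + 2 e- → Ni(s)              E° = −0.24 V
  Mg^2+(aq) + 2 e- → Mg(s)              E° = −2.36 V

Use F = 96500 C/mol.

−409 kJ/mol

In the reaction as written Ni^2+(aq) is reduced, so the Ni²⁺/Ni couple is the cathode and Mg²⁺/Mg is the anode.
E°cell = −0.24 − (−2.36) = +2.12 V; balancing electrons gives n = 2.
ΔG° = −nFE°cell = −(2)(96500)(+2.12) J/mol = −409 kJ/mol.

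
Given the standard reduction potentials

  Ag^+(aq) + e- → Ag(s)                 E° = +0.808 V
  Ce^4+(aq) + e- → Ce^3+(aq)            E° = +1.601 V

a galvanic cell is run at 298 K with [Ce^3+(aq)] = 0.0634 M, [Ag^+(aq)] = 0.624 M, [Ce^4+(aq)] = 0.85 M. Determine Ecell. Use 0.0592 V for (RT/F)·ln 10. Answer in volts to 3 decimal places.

+0.872 V

Since E°(Ce⁴⁺/Ce³⁺) > E°(Ag⁺/Ag), Ce⁴⁺/Ce³⁺ serves as the cathode.
The standard potential is +1.601 − (+0.808) = +0.793 V and the balanced reaction transfers n = 1 electron.
For the overall reaction Ce^4+(aq) + Ag(s) → Ce^3+(aq) + Ag^+(aq), Q = ([Ce^3+(aq)]·[Ag^+(aq)]) / [Ce^4+(aq)] = 0.0465, giving log Q = −1.332.
Applying E = E° − (RT ln10/nF)·log Q gives +0.793 − (0.0592/1)(−1.332) = +0.872 V.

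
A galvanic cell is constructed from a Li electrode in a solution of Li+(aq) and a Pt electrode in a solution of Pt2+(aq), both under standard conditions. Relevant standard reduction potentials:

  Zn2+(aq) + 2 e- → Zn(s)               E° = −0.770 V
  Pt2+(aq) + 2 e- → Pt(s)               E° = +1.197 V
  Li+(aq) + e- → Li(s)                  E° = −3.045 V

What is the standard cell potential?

+4.242 V

Of the two couples in this cell, the one with the more positive reduction potential is reduced at the cathode: here that is Pt²⁺/Pt (+1.197 V); Li⁺/Li (−3.045 V) is the anode.
E°cell = E°(cathode) − E°(anode) = +1.197 − (−3.045) = +4.242 V.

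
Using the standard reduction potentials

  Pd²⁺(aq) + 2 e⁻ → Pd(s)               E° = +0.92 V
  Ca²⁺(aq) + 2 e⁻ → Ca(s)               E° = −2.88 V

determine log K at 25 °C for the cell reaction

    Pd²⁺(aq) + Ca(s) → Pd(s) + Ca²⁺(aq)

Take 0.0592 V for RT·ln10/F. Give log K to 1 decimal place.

The Pd²⁺/Pd couple is reduced (cathode); E°cell = +0.92 − (−2.88) = +3.80 V with n = 2.
At equilibrium E = 0, so log K = nE°cell / 0.0592 = (2)(+3.80) / 0.0592 = 128.4.

log K = 128.4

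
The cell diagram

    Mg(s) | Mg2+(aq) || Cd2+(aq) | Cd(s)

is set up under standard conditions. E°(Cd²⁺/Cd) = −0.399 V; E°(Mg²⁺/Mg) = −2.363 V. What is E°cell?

By convention the left-hand electrode in cell notation is the anode (oxidation) and the right-hand electrode is the cathode (reduction).
E°cell = E°(right) − E°(left) = −0.399 − (−2.363) = +1.964 V.

+1.964 V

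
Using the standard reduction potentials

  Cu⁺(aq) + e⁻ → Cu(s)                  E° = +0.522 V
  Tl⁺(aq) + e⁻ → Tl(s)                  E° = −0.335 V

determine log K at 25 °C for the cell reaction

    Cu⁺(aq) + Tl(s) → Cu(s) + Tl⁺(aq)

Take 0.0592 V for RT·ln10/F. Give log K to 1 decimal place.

The Cu⁺/Cu couple is reduced (cathode); E°cell = +0.522 − (−0.335) = +0.857 V with n = 1.
At equilibrium E = 0, so log K = nE°cell / 0.0592 = (1)(+0.857) / 0.0592 = 14.5.

log K = 14.5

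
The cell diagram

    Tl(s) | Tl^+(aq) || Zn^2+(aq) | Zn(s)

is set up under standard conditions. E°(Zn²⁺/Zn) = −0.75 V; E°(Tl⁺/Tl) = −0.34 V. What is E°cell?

By convention the left-hand electrode in cell notation is the anode (oxidation) and the right-hand electrode is the cathode (reduction).
E°cell = E°(right) − E°(left) = −0.75 − (−0.34) = −0.41 V.
The negative sign shows that, as written, the cell would require an external voltage to drive the reaction.

−0.41 V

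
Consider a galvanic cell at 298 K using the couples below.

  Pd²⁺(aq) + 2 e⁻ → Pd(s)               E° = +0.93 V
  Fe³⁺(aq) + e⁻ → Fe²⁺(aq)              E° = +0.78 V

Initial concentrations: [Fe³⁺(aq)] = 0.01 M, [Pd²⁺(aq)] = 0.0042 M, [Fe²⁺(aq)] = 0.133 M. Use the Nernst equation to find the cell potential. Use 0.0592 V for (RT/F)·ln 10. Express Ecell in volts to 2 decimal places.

+0.15 V

Pd²⁺/Pd is reduced (cathode, E° = +0.93 V) and Fe³⁺/Fe²⁺ is oxidized (anode).
E°cell = E°cat − E°an = +0.93 − (+0.78) = +0.15 V; n = 2.
Balancing gives Pd²⁺(aq) + 2 Fe²⁺(aq) → Pd(s) + 2 Fe³⁺(aq); hence Q = [Fe³⁺(aq)]^2 / ([Pd²⁺(aq)]·[Fe²⁺(aq)]^2) = 1.35 (log Q = 0.129).
Applying E = E° − (RT ln10/nF)·log Q gives +0.15 − (0.0592/2)(0.129) = +0.15 V.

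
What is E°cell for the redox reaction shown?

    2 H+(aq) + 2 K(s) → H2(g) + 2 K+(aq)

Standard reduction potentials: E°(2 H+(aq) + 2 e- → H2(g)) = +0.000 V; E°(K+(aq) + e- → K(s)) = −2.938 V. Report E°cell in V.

H+(aq) gains electrons, so the 2H⁺/H₂ couple is the cathode; the K⁺/K couple is the anode.
E°cell = E°(cathode) − E°(anode) = +0.000 − (−2.938) = +2.938 V.

+2.938 V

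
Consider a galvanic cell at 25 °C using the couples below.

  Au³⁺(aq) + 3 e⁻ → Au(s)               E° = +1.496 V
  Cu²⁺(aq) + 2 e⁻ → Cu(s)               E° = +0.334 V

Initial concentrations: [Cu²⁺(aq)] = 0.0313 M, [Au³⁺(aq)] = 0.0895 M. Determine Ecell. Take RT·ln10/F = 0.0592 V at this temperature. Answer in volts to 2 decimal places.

+1.19 V

The Au³⁺/Au couple has the more positive E°, so it is the cathode; Cu²⁺/Cu is the anode.
E°cell = E°cat − E°an = +1.496 − (+0.334) = +1.162 V; n = 6.
Balancing gives 2 Au³⁺(aq) + 3 Cu(s) → 2 Au(s) + 3 Cu²⁺(aq); hence Q = [Cu²⁺(aq)]^3 / [Au³⁺(aq)]^2 = 0.00383 (log Q = −2.417).
By the Nernst equation, E = +1.162 − (0.0592/6)·(−2.417) = +1.19 V.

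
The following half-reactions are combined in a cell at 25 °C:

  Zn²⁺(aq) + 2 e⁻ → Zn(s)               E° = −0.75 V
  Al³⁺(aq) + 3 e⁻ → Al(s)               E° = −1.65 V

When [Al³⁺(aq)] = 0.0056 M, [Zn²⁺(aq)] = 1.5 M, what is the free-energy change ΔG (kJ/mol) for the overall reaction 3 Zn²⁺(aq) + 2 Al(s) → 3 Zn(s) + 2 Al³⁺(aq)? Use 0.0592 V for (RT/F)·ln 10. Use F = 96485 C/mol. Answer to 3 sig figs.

E°cell = −0.75 − (−1.65) = +0.90 V; the balanced reaction transfers n = 6 electrons.
Here Q = [Al³⁺(aq)]^2 / [Zn²⁺(aq)]^3 = 9.29×10^−6 (log Q = −5.032), giving E = +0.90 − (0.0592/6)·(−5.032) = +0.9496 V.
Finally ΔG = −nFE = −(6)(96485 C/mol)(+0.9496 V) = −550 kJ/mol.

−550 kJ/mol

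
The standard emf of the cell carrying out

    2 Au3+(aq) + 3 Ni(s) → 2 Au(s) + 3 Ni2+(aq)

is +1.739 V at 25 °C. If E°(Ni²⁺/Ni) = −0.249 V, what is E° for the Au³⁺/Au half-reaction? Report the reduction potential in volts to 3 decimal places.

In the reaction as written the Au³⁺/Au couple is reduced (cathode) and Ni²⁺/Ni is oxidized (anode), so E°cell = E°(Au³⁺/Au) − E°(Ni²⁺/Ni).
E°(Au³⁺/Au) = E°cell + E°(anode) = +1.739 + (−0.249) = +1.490 V.

+1.490 V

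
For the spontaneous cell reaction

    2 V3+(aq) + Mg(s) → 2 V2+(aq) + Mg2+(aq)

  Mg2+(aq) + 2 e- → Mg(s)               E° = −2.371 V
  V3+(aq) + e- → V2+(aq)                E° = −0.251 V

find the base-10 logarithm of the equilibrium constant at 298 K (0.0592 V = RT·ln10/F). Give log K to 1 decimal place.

The V³⁺/V²⁺ couple is reduced (cathode); E°cell = −0.251 − (−2.371) = +2.120 V with n = 2.
At equilibrium E = 0, so log K = nE°cell / 0.0592 = (2)(+2.120) / 0.0592 = 71.6.

log K = 71.6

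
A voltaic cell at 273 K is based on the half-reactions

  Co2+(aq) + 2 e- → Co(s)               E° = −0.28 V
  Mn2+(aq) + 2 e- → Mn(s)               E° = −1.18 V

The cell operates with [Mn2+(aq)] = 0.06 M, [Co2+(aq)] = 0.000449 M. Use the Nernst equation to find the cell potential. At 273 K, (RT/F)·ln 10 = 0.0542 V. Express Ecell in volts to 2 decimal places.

Since E°(Co²⁺/Co) > E°(Mn²⁺/Mn), Co²⁺/Co serves as the cathode.
The standard potential is −0.28 − (−1.18) = +0.90 V and the balanced reaction transfers n = 2 electrons.
The balanced reaction is Co2+(aq) + Mn(s) → Co(s) + Mn2+(aq), so Q = [Mn2+(aq)] / [Co2+(aq)] = 134 and log Q = 2.126.
Applying E = E° − (RT ln10/nF)·log Q gives +0.90 − (0.0542/2)(2.126) = +0.84 V.

+0.84 V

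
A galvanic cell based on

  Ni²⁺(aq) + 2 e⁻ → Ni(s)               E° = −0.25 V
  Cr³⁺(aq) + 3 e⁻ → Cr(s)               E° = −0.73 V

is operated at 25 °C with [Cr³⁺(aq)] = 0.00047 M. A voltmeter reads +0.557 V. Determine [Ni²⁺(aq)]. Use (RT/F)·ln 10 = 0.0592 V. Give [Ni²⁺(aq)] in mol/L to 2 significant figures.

2.4 M

With Ni²⁺/Ni at the cathode and Cr³⁺/Cr at the anode, E°cell = −0.25 − (−0.73) = +0.48 V (n = 6).
Since E = E° − (0.0592/n)·log Q, log Q = n(E° − E)/0.0592 = −7.804.
The balanced reaction is 3 Ni²⁺(aq) + 2 Cr(s) → 3 Ni(s) + 2 Cr³⁺(aq), so Q = [Cr³⁺(aq)]^2 / [Ni²⁺(aq)]^3.
Substituting the known concentrations and solving, log [Ni²⁺(aq)] = 0.383 and [Ni²⁺(aq)] = 2.4 M.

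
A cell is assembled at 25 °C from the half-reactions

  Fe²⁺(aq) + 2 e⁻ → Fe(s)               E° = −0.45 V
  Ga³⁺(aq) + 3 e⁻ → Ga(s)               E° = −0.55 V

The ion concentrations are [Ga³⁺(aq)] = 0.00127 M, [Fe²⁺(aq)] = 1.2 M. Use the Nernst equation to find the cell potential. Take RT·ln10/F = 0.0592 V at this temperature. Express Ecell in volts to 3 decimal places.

Since E°(Fe²⁺/Fe) > E°(Ga³⁺/Ga), Fe²⁺/Fe serves as the cathode.
The standard potential is −0.45 − (−0.55) = +0.10 V and the balanced reaction transfers n = 6 electrons.
For the overall reaction 3 Fe²⁺(aq) + 2 Ga(s) → 3 Fe(s) + 2 Ga³⁺(aq), Q = [Ga³⁺(aq)]^2 / [Fe²⁺(aq)]^3 = 9.33×10^−7, giving log Q = −6.030.
E = E° − (0.0592/n)·log Q = +0.10 − (0.0592/6)(−6.030) = +0.159 V.

+0.159 V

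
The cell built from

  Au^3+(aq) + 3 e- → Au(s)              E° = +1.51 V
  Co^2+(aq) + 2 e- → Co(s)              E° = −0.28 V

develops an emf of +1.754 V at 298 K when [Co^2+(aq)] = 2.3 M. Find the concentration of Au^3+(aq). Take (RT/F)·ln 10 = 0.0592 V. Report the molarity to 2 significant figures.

0.052 M

The Au³⁺/Au couple has the larger reduction potential, so it is the cathode: E°cell = +1.51 − (−0.28) = +1.79 V and n = 6.
Rearranging E = E° − (0.0592/n)·log Q gives log Q = 6(+1.79 − (+1.754))/0.0592 = 3.649.
The balanced reaction is 2 Au^3+(aq) + 3 Co(s) → 2 Au(s) + 3 Co^2+(aq), so Q = [Co^2+(aq)]^3 / [Au^3+(aq)]^2.
Solving for the unknown gives log [Au^3+(aq)] = −1.282, so [Au^3+(aq)] ≈ 0.052 M.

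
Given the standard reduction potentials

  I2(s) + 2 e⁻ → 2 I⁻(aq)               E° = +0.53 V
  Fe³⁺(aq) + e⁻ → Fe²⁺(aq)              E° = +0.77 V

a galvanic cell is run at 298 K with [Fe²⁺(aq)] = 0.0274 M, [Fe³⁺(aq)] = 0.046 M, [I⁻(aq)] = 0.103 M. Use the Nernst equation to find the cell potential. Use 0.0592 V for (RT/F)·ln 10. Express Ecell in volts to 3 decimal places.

Fe³⁺/Fe²⁺ is reduced (cathode, E° = +0.77 V) and I₂/I⁻ is oxidized (anode).
E°cell = E°cat − E°an = +0.77 − (+0.53) = +0.24 V; n = 2.
Balancing gives 2 Fe³⁺(aq) + 2 I⁻(aq) → 2 Fe²⁺(aq) + I2(s); hence Q = [Fe²⁺(aq)]^2 / ([Fe³⁺(aq)]^2·[I⁻(aq)]^2) = 33.4 (log Q = 1.524).
E = E° − (0.0592/n)·log Q = +0.24 − (0.0592/2)(1.524) = +0.195 V.

+0.195 V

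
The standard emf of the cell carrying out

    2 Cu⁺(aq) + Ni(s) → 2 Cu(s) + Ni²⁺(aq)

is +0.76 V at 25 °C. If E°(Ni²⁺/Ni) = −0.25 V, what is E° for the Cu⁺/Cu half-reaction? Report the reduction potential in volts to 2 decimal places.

In the reaction as written the Cu⁺/Cu couple is reduced (cathode) and Ni²⁺/Ni is oxidized (anode), so E°cell = E°(Cu⁺/Cu) − E°(Ni²⁺/Ni).
E°(Cu⁺/Cu) = E°cell + E°(anode) = +0.76 + (−0.25) = +0.51 V.

+0.51 V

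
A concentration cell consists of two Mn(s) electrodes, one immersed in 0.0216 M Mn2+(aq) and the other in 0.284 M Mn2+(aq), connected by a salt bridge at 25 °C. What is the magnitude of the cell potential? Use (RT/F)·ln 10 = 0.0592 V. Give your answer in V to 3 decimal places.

For a concentration cell E°cell = 0, since both electrodes use the same couple.
The compartment with the higher Mn2+(aq) concentration (0.284 M) acts as the cathode; ions are reduced there and produced at the dilute (0.0216 M) anode.
With n = 2, Ecell = −(0.0592/2)·log([dilute]/[conc]) = −(0.0592/2)·log(0.0216/0.284) = +0.033 V.

0.033 V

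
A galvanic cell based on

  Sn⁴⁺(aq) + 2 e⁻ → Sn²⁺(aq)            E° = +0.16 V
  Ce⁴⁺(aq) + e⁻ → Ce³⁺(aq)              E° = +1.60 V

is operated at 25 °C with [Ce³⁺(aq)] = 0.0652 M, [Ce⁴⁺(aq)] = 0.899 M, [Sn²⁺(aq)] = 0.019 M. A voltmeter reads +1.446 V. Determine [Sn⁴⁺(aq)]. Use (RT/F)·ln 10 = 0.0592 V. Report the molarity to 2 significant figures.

Ce⁴⁺/Ce³⁺ is the cathode (higher E°); E°cell = +1.60 − (+0.16) = +1.44 V with n = 2.
Since E = E° − (0.0592/n)·log Q, log Q = n(E° − E)/0.0592 = −0.203.
The balanced reaction is 2 Ce⁴⁺(aq) + Sn²⁺(aq) → 2 Ce³⁺(aq) + Sn⁴⁺(aq), so Q = ([Ce³⁺(aq)]^2·[Sn⁴⁺(aq)]) / ([Ce⁴⁺(aq)]^2·[Sn²⁺(aq)]).
Isolating [Sn⁴⁺(aq)] in Q = 10^{−0.203} yields log [Sn⁴⁺(aq)] = 0.355, i.e. 2.3 M.

2.3 M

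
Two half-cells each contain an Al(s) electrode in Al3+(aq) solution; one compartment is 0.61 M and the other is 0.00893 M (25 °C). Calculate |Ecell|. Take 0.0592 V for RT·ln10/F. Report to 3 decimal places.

0.036 V

For a concentration cell E°cell = 0, since both electrodes use the same couple.
The compartment with the higher Al3+(aq) concentration (0.61 M) acts as the cathode; ions are reduced there and produced at the dilute (0.00893 M) anode.
With n = 3, Ecell = −(0.0592/3)·log([dilute]/[conc]) = −(0.0592/3)·log(0.00893/0.61) = +0.036 V.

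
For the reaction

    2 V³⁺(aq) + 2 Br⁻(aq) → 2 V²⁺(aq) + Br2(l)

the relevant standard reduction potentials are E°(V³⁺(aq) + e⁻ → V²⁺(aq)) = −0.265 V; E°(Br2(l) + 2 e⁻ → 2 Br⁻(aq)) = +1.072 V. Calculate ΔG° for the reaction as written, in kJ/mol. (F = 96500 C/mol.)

In the reaction as written V³⁺(aq) is reduced, so the V³⁺/V²⁺ couple is the cathode and Br₂/Br⁻ is the anode.
E°cell = −0.265 − (+1.072) = −1.337 V; balancing electrons gives n = 2.
ΔG° = −nFE°cell = −(2)(96500)(−1.337) J/mol = +258 kJ/mol.

+258 kJ/mol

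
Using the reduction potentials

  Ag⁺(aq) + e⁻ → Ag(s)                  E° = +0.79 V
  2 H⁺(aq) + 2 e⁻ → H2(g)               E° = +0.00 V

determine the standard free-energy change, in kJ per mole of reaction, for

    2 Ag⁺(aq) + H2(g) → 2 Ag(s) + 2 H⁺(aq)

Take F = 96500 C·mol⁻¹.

In the reaction as written Ag⁺(aq) is reduced, so the Ag⁺/Ag couple is the cathode and 2H⁺/H₂ is the anode.
E°cell = +0.79 − (+0.00) = +0.79 V; balancing electrons gives n = 2.
ΔG° = −nFE°cell = −(2)(96500)(+0.79) J/mol = −152 kJ/mol.

−152 kJ/mol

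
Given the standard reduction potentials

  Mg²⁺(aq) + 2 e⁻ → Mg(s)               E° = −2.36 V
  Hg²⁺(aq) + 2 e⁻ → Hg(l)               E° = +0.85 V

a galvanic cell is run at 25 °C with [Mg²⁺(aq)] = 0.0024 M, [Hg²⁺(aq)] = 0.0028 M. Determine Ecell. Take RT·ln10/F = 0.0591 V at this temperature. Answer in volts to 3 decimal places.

Hg²⁺/Hg is reduced (cathode, E° = +0.85 V) and Mg²⁺/Mg is oxidized (anode).
E°cell = +0.85 − (−2.36) = +3.21 V, with n = 2 electrons transferred.
For the overall reaction Hg²⁺(aq) + Mg(s) → Hg(l) + Mg²⁺(aq), Q = [Mg²⁺(aq)] / [Hg²⁺(aq)] = 0.857, giving log Q = −0.067.
Applying E = E° − (RT ln10/nF)·log Q gives +3.21 − (0.0591/2)(−0.067) = +3.212 V.

+3.212 V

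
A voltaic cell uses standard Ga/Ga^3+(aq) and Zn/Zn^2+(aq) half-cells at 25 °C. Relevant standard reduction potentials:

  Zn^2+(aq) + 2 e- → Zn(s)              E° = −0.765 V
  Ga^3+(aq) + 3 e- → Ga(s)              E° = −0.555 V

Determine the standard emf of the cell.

Of the two couples in this cell, the one with the more positive reduction potential is reduced at the cathode: here that is Ga³⁺/Ga (−0.555 V); Zn²⁺/Zn (−0.765 V) is the anode.
E°cell = E°(cathode) − E°(anode) = −0.555 − (−0.765) = +0.210 V.

+0.210 V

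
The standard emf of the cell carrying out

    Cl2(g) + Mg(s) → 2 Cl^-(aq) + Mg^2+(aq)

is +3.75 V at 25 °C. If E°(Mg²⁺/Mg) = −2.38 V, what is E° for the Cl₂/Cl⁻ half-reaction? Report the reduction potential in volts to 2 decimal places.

In the reaction as written the Cl₂/Cl⁻ couple is reduced (cathode) and Mg²⁺/Mg is oxidized (anode), so E°cell = E°(Cl₂/Cl⁻) − E°(Mg²⁺/Mg).
E°(Cl₂/Cl⁻) = E°cell + E°(anode) = +3.75 + (−2.38) = +1.37 V.

+1.37 V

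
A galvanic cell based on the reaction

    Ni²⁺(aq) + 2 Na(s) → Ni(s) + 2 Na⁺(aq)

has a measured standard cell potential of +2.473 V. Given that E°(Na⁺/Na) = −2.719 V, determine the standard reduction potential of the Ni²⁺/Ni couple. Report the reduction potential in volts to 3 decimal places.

−0.246 V

In the reaction as written the Ni²⁺/Ni couple is reduced (cathode) and Na⁺/Na is oxidized (anode), so E°cell = E°(Ni²⁺/Ni) − E°(Na⁺/Na).
E°(Ni²⁺/Ni) = E°cell + E°(anode) = +2.473 + (−2.719) = −0.246 V.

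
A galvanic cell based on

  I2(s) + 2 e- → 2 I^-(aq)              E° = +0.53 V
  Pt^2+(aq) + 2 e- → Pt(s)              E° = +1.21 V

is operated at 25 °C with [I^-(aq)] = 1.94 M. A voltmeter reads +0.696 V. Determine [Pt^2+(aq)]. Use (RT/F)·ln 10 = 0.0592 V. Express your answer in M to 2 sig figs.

Pt²⁺/Pt is the cathode (higher E°); E°cell = +1.21 − (+0.53) = +0.68 V with n = 2.
From the Nernst equation, log Q = n(E° − E)/0.0592 = 2·(+0.68 − (+0.696))/0.0592 = −0.541.
For Pt^2+(aq) + 2 I^-(aq) → Pt(s) + I2(s), the reaction quotient is Q = 1 / ([Pt^2+(aq)]·[I^-(aq)]^2).
Isolating [Pt^2+(aq)] in Q = 10^{−0.541} yields log [Pt^2+(aq)] = −0.035, i.e. 0.92 M.

0.92 M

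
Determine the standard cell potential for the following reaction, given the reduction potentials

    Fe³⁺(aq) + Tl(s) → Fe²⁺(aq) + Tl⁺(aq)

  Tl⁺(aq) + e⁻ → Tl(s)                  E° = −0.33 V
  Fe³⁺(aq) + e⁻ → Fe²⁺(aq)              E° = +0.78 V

+1.11 V

Fe³⁺(aq) gains electrons, so the Fe³⁺/Fe²⁺ couple is the cathode; the Tl⁺/Tl couple is the anode.
E°cell = E°(cathode) − E°(anode) = +0.78 − (−0.33) = +1.11 V.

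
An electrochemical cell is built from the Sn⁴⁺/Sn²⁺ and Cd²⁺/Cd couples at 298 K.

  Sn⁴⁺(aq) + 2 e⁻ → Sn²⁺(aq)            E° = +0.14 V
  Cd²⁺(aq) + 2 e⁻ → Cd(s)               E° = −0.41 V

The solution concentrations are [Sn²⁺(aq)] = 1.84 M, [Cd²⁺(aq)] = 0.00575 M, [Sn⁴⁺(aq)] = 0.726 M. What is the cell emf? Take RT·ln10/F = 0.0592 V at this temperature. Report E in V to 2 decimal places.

Since E°(Sn⁴⁺/Sn²⁺) > E°(Cd²⁺/Cd), Sn⁴⁺/Sn²⁺ serves as the cathode.
E°cell = E°cat − E°an = +0.14 − (−0.41) = +0.55 V; n = 2.
Balancing gives Sn⁴⁺(aq) + Cd(s) → Sn²⁺(aq) + Cd²⁺(aq); hence Q = ([Sn²⁺(aq)]·[Cd²⁺(aq)]) / [Sn⁴⁺(aq)] = 0.0146 (log Q = −1.836).
Applying E = E° − (RT ln10/nF)·log Q gives +0.55 − (0.0592/2)(−1.836) = +0.60 V.

+0.60 V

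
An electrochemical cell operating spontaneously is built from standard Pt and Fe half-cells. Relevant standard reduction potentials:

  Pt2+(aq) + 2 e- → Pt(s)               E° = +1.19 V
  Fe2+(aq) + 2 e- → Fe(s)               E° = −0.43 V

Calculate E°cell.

+1.62 V

The Pt²⁺/Pt couple has the higher E°, so Pt ion is reduced (cathode) and Fe is oxidized (anode).
E°cell = E°(cathode) − E°(anode) = +1.19 − (−0.43) = +1.62 V.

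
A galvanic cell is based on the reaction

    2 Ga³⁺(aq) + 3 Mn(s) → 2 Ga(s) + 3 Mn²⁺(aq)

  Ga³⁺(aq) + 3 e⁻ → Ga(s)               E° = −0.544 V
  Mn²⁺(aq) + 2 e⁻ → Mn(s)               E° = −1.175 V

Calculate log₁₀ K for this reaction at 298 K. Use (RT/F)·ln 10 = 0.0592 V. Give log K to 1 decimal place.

The Ga³⁺/Ga couple is reduced (cathode); E°cell = −0.544 − (−1.175) = +0.631 V with n = 6.
At equilibrium E = 0, so log K = nE°cell / 0.0592 = (6)(+0.631) / 0.0592 = 64.0.

log K = 64.0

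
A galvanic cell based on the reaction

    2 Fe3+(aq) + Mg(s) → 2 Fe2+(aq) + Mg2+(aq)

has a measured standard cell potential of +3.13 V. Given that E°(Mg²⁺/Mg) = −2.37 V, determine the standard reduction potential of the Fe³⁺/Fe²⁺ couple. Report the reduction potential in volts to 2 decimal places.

In the reaction as written the Fe³⁺/Fe²⁺ couple is reduced (cathode) and Mg²⁺/Mg is oxidized (anode), so E°cell = E°(Fe³⁺/Fe²⁺) − E°(Mg²⁺/Mg).
E°(Fe³⁺/Fe²⁺) = E°cell + E°(anode) = +3.13 + (−2.37) = +0.76 V.

+0.76 V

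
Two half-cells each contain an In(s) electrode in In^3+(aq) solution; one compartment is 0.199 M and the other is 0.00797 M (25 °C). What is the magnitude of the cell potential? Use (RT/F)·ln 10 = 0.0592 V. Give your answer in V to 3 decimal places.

0.028 V

For a concentration cell E°cell = 0, since both electrodes use the same couple.
The compartment with the higher In^3+(aq) concentration (0.199 M) acts as the cathode; ions are reduced there and produced at the dilute (0.00797 M) anode.
With n = 3, Ecell = −(0.0592/3)·log([dilute]/[conc]) = −(0.0592/3)·log(0.00797/0.199) = +0.028 V.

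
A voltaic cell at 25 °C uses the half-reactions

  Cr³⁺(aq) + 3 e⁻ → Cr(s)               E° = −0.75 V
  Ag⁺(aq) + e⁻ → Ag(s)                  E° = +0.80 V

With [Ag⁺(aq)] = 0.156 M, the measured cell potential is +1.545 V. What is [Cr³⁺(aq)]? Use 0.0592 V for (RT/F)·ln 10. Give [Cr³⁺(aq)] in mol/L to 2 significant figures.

0.0068 M

Ag⁺/Ag is the cathode (higher E°); E°cell = +0.80 − (−0.75) = +1.55 V with n = 3.
Since E = E° − (0.0592/n)·log Q, log Q = n(E° − E)/0.0592 = 0.253.
Balancing electrons gives 3 Ag⁺(aq) + Cr(s) → 3 Ag(s) + Cr³⁺(aq); thus Q = [Cr³⁺(aq)] / [Ag⁺(aq)]^3.
Substituting the known concentrations and solving, log [Cr³⁺(aq)] = −2.168 and [Cr³⁺(aq)] = 0.0068 M.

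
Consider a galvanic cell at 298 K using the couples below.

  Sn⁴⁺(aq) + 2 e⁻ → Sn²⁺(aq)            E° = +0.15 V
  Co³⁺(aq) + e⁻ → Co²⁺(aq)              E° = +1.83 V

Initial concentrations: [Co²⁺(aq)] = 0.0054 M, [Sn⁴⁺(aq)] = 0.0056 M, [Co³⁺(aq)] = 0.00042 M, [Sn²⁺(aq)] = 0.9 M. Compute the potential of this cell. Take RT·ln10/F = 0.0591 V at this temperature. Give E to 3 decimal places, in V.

+1.680 V

Co³⁺/Co²⁺ is reduced (cathode, E° = +1.83 V) and Sn⁴⁺/Sn²⁺ is oxidized (anode).
The standard potential is +1.83 − (+0.15) = +1.68 V and the balanced reaction transfers n = 2 electrons.
The balanced reaction is 2 Co³⁺(aq) + Sn²⁺(aq) → 2 Co²⁺(aq) + Sn⁴⁺(aq), so Q = ([Co²⁺(aq)]^2·[Sn⁴⁺(aq)]) / ([Co³⁺(aq)]^2·[Sn²⁺(aq)]) = 1.03 and log Q = 0.012.
Applying E = E° − (RT ln10/nF)·log Q gives +1.68 − (0.0591/2)(0.012) = +1.680 V.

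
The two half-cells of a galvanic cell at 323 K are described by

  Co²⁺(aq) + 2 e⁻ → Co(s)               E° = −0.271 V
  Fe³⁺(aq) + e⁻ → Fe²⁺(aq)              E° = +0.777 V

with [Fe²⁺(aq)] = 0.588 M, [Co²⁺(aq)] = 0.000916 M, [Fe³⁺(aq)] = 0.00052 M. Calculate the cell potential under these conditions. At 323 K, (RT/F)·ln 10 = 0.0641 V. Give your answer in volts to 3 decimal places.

+0.950 V

The Fe³⁺/Fe²⁺ couple has the more positive E°, so it is the cathode; Co²⁺/Co is the anode.
The standard potential is +0.777 − (−0.271) = +1.048 V and the balanced reaction transfers n = 2 electrons.
For the overall reaction 2 Fe³⁺(aq) + Co(s) → 2 Fe²⁺(aq) + Co²⁺(aq), Q = ([Fe²⁺(aq)]^2·[Co²⁺(aq)]) / [Fe³⁺(aq)]^2 = 1.17×10^3, giving log Q = 3.069.
E = E° − (0.0641/n)·log Q = +1.048 − (0.0641/2)(3.069) = +0.950 V.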